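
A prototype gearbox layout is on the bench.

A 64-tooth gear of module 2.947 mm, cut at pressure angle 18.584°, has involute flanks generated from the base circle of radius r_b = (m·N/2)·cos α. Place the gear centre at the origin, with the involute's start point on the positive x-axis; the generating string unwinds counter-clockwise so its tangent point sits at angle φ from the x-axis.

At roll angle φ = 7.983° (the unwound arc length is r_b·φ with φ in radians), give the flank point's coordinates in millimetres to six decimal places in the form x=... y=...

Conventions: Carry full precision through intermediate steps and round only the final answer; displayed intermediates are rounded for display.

recognized (one wheel, involute flank): single-mesh tooth geometry, m = 2.947, N = 64
pitch radius r_p = m·N/2 = 2.947·64/2 = 94.304000
base radius r_b = r_p·cos α = 94.304000·cos 18.584° = 89.386748
roll angle φ = 7.983° = 0.13932963 rad
x = r_b·(cos φ + φ·sin φ) = 90.250163
y = r_b·(sin φ − φ·cos φ) = 0.080434

x=90.250163 y=0.080434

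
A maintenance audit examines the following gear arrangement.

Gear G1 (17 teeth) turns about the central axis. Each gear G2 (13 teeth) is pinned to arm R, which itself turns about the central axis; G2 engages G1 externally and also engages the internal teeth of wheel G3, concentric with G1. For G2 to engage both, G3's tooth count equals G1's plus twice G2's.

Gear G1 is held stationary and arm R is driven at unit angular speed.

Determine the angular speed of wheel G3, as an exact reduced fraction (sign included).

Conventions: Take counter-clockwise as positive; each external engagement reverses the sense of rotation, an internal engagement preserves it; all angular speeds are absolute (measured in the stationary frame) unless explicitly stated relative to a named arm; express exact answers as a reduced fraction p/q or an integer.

60/43

planetary set (17T centre, 13T on arm, 43T internal) — Willis relation
ring teeth: 17 + 2·13 = 43
17(ω_sun−ω_arm) = −43(ω_ring−ω_arm),  ω_sun = 0, ω_arm = 1
ω_ring = 1 − (17/43)(0−1) = 60/43
exact speed ratio = 60/43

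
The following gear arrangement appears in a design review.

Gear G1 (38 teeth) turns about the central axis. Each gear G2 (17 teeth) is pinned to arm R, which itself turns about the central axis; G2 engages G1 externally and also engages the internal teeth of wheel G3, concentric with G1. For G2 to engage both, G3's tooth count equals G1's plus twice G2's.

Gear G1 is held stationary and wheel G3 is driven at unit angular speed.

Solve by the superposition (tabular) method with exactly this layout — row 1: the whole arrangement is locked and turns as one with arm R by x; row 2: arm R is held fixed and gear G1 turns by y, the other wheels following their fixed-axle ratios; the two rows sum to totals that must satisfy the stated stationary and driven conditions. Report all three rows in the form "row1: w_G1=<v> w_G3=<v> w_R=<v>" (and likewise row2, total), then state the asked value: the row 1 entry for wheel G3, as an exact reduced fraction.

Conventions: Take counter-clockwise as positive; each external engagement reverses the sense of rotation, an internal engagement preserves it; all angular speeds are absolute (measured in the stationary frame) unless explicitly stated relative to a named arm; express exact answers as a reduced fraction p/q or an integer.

row1: w_G1=36/55 w_G3=36/55 w_R=36/55
row2: w_G1=-36/55 w_G3=19/55 w_R=0
total: w_G1=0 w_G3=1 w_R=36/55
asked value: 36/55

recognized (axles ride arm R): planetary set, 38/17/72 teeth
superposition row 1 [locked train]: every member turns x
row 2: sun turns y, ring = −(38/72)·y, arm 0
boundary: total ω_sun = x + y = 0 and total ω_ring = x − (38/72)·y = 1  ⇒  y = -36/55, x = 36/55
row 2 ring = −(38/72)·(-36/55) = 19/55
totals (row 1 + row 2): sun 36/55 + (-36/55) = 0, ring 36/55 + 19/55 = 1, arm 36/55 + 0 = 36/55
asked cell (row1, ring) = 36/55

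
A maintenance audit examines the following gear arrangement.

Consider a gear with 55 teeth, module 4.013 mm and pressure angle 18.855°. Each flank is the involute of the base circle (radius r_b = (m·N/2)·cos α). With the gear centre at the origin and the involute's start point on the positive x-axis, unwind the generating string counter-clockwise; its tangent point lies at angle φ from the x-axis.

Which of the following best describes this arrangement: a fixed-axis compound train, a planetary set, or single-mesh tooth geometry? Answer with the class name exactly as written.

topology: single-mesh involute geometry — m = 4.013, N = 55
classification: single-mesh tooth geometry

single-mesh tooth geometry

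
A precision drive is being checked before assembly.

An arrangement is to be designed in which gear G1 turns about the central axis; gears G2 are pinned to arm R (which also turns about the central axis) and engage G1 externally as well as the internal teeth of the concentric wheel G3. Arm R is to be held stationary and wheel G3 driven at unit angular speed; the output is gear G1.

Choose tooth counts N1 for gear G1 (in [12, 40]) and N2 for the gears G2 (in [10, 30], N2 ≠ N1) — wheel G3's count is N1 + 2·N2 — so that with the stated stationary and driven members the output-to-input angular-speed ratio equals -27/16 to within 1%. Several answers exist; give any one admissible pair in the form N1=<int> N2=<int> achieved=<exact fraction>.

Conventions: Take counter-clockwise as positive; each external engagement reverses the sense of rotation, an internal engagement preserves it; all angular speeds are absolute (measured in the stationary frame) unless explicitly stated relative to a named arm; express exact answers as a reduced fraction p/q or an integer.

planetary set to be sized for -27/16 (Willis relation)
Willis with ω_arm = 0: ω_sun/ω_ring = −N3/N1; set equal to -27/16  ⇒  N3/N1 = −(-27/16) = 27/16
N3 = N1 + 2·N2  ⇒  N2/N1 = (N3/N1 − 1)/2 = (27/16 − 1)/2 = 11/32
smallest multiple with N1 ≥ 12 and N2 ≥ 10: k = 1  ⇒  N1 = 1·32 = 32, N2 = 1·11 = 11 (N1 ≤ 40, N2 ≤ 30, N2 ≠ N1 ✓), N3 = 32 + 2·11 = 54
check: −N3/N1 with N1 = 32, N3 = 54 gives -27/16; |achieved − target| = 0 ≤ 27/1600 ✓

N1=32 N2=11 achieved=-27/16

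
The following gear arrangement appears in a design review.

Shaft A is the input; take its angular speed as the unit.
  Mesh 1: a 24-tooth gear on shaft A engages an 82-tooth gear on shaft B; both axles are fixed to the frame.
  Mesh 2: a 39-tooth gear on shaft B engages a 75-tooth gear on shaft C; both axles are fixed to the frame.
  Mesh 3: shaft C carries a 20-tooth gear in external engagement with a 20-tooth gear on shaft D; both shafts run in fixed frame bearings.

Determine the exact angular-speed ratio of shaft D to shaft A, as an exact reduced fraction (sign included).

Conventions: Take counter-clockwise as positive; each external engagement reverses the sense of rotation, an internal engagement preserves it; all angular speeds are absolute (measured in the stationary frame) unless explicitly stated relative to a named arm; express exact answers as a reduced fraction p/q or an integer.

-156/1025

class = fixed-axis compound train [3 meshes; 3 ratios multiply, 3 sense flips]
mesh 1 [24T→82T]: running ratio 12/41, sense −
mesh 2 [39T→75T]: running ratio 156/1025, sense +
mesh 3 [20T→20T]: running ratio 156/1025, sense −
ω_out/ω_in = -156/1025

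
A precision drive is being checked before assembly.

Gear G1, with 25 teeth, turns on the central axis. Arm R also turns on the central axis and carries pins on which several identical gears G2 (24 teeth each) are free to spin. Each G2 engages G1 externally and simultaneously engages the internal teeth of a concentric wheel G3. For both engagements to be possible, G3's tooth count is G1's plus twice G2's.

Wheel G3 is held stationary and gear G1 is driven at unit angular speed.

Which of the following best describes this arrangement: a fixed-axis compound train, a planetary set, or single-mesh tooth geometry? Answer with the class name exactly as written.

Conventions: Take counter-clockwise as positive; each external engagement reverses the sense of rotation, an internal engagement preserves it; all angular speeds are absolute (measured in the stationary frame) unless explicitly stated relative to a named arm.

planetary set

topology: planetary set — G1 25T / G2 24T / G3 73T, arm = carrier (Willis)
classification: planetary set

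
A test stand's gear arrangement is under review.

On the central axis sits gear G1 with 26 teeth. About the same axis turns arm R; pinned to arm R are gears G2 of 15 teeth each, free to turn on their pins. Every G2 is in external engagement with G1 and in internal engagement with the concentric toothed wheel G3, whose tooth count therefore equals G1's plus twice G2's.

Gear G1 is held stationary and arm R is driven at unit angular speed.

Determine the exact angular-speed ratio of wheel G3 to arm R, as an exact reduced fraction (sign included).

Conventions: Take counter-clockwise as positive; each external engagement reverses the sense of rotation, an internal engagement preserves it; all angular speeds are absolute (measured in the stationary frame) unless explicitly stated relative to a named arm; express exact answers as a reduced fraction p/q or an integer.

topology: planetary set — G1 26T / G2 15T / G3 56T, arm = carrier (Willis)
ring teeth: 26 + 2·15 = 56
26(ω_sun−ω_arm) = −56(ω_ring−ω_arm),  ω_sun = 0, ω_arm = 1
ω_ring = 1 − (26/56)(0−1) = 41/28
ω_out/ω_in = 41/28

41/28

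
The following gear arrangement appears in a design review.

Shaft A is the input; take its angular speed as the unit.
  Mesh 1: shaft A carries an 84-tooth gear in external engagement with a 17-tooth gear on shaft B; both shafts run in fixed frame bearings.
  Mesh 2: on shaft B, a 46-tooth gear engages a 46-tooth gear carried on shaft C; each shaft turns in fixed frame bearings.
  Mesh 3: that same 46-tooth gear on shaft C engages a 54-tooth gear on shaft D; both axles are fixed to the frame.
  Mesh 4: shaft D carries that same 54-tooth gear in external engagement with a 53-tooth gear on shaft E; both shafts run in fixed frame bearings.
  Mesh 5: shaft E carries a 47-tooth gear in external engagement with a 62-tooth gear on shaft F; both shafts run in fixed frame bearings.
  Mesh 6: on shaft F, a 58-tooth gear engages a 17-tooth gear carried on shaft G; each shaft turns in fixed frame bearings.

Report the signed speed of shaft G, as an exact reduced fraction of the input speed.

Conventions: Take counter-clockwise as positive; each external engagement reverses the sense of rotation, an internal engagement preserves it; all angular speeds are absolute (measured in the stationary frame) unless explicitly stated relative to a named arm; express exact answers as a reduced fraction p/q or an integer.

5266632/474827

6-mesh fixed-axis compound train (all bearings frame-fixed)
mesh 1 [84T→17T]: |ω|/ω_in = 1×84/17 = 84/17, sense flips to −
mesh 2 [46T→46T]: |ω|/ω_in = (84/17)×46/46 = 84/17, sense flips to +
mesh 3 [46T→54T]: |ω|/ω_in = (84/17)×46/54 = 644/153, sense flips to −
mesh 4 [54T→53T]: |ω|/ω_in = (644/153)×54/53 = 3864/901, sense flips to +
mesh 5 [47T→62T]: |ω|/ω_in = (3864/901)×47/62 = 90804/27931, sense flips to −
mesh 6 [58T→17T]: |ω|/ω_in = (90804/27931)×58/17 = 5266632/474827, sense flips to +
signed output speed (× input speed) = 5266632/474827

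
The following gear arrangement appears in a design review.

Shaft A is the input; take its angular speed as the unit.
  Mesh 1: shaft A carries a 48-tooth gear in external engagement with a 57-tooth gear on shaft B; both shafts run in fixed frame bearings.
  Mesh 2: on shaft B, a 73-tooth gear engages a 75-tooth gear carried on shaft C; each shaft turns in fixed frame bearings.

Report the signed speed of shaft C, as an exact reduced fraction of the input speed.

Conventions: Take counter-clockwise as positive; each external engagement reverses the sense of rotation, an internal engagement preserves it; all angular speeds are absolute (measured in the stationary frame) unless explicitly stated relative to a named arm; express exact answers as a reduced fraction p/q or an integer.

1168/1425

2-mesh fixed-axis compound train (all bearings frame-fixed)
mesh 1 [48T→57T]: |ω|/ω_in = 1×48/57 = 16/19, sense flips to −
mesh 2 [73T→75T]: |ω|/ω_in = (16/19)×73/75 = 1168/1425, sense flips to +
signed output speed (× input speed) = 1168/1425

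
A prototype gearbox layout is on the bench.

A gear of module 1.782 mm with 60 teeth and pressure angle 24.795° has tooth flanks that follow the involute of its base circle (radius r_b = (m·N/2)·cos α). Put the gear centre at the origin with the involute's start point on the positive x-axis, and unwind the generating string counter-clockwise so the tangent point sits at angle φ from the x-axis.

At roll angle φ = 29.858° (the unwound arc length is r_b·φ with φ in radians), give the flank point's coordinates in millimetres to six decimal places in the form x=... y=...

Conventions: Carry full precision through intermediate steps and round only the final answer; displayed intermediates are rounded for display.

x=54.680850 y=2.227813

recognized (one wheel, involute flank): single-mesh tooth geometry, m = 1.782, N = 60
pitch radius r_p = m·N/2 = 1.782·60/2 = 53.460000
base radius r_b = r_p·cos α = 53.460000·cos 24.795° = 48.531741
roll angle φ = 29.858° = 0.52112041 rad
x = r_b·(cos φ + φ·sin φ) = 54.680850
y = r_b·(sin φ − φ·cos φ) = 2.227813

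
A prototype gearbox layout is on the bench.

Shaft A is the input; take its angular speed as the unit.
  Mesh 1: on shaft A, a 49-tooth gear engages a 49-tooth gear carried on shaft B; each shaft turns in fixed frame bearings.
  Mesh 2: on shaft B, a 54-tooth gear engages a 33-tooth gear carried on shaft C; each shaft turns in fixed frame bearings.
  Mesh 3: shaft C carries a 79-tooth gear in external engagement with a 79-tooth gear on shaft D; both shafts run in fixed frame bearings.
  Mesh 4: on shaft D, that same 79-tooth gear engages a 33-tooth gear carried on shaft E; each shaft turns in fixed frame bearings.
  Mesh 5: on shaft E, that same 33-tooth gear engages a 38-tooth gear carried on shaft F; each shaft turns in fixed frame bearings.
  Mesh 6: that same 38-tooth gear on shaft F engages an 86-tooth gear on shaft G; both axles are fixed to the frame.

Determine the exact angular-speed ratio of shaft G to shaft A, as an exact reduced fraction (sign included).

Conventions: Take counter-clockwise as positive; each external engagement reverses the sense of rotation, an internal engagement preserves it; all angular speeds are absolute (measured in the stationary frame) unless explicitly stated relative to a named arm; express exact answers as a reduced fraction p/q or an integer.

class = fixed-axis compound train [6 meshes; 6 ratios multiply, 6 sense flips]
mesh 1 [49T→49T]: running ratio 1, sense −
mesh 2 [54T→33T]: running ratio 18/11, sense +
mesh 3 [79T→79T]: running ratio 18/11, sense −
mesh 4 [79T→33T]: running ratio 474/121, sense +
mesh 5 [33T→38T]: running ratio 711/209, sense −
mesh 6 [38T→86T]: running ratio 711/473, sense +
ω_out/ω_in = 711/473

711/473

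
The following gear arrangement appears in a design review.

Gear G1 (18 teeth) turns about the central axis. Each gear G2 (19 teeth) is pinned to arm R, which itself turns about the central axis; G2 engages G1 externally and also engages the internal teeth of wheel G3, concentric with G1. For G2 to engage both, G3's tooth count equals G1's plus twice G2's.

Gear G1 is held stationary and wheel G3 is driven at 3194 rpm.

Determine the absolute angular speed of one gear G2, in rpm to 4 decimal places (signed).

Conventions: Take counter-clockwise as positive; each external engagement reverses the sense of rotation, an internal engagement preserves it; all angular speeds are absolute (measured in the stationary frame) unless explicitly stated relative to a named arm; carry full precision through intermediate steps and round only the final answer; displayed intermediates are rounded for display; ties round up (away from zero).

+4706.9474 rpm

topology: planetary set — G1 18T / G2 19T / G3 56T, arm = carrier (Willis)
normalise by the input: solve with ω_ring = 1, then scale by 3194 rpm
ring teeth: 18 + 2·19 = 56
18(ω_sun−ω_arm) = −56(ω_ring−ω_arm),  ω_sun = 0, ω_ring = 1
18(0−ω_arm) = −56(1−ω_arm)  ⇒  74·ω_arm = 56  ⇒  ω_arm = 28/37
sun–planet mesh: 18·(0−28/37) = −19·(ω_p−ω_arm)  ⇒  ω_p−ω_arm = 504/703
ω_p = 28/37 + 504/703 = 28/19
scale: ω_p = 28/19 × 3194 rpm = +4706.9474 rpm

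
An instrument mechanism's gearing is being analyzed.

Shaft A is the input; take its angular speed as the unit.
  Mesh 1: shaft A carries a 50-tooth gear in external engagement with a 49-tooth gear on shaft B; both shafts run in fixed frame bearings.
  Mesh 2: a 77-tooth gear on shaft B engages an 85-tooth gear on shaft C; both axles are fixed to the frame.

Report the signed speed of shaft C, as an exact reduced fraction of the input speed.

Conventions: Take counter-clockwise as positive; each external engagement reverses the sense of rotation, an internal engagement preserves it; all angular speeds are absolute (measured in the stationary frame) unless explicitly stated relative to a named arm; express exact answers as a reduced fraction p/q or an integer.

2-mesh fixed-axis compound train (all bearings frame-fixed)
mesh 1 [50T→49T]: |ω|/ω_in = 1×50/49 = 50/49, sense flips to −
mesh 2 [77T→85T]: |ω|/ω_in = (50/49)×77/85 = 110/119, sense flips to +
signed output speed (× input speed) = 110/119

110/119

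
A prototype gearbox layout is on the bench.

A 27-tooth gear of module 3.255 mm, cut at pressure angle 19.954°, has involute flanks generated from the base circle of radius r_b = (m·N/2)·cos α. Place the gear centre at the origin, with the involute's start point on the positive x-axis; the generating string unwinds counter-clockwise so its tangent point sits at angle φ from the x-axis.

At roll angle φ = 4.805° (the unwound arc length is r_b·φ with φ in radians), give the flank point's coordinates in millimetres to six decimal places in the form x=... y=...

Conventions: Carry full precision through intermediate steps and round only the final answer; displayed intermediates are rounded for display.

x=41.449488 y=0.008115

class = single-mesh tooth geometry [base-circle involute, m = 3.255, 27T]
pitch radius r_p = m·N/2 = 3.255·27/2 = 43.942500
base radius r_b = r_p·cos α = 43.942500·cos 19.954° = 41.304496
roll angle φ = 4.805° = 0.08386307 rad
x = r_b·(cos φ + φ·sin φ) = 41.449488
y = r_b·(sin φ − φ·cos φ) = 0.008115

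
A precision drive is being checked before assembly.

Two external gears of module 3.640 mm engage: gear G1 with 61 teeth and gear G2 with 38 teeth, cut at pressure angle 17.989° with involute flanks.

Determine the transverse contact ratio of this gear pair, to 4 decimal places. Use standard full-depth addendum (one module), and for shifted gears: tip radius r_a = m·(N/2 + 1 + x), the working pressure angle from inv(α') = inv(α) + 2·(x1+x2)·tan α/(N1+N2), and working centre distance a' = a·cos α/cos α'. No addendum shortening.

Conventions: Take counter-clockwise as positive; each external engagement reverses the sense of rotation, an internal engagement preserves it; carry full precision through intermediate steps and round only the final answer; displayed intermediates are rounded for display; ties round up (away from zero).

class = single-mesh tooth geometry [involute pair 61T × 38T, m = 3.640]
base radii: r_b1 = 105.592879, r_b2 = 65.779171
tip radii: r_a1 = 114.660000, r_a2 = 72.800000
no profile shift: α' = α, a' = a
action lengths: √(r_a1²−r_b1²) = 44.688472, √(r_a2²−r_b2²) = 31.191998
base pitch p_b = π·m·cos α = 10.876387
CR = (44.688472 + 31.191998 − 180.180000·sin 17.98900°)/10.876387 = 1.860424
contact ratio ≈ 1.8604

1.8604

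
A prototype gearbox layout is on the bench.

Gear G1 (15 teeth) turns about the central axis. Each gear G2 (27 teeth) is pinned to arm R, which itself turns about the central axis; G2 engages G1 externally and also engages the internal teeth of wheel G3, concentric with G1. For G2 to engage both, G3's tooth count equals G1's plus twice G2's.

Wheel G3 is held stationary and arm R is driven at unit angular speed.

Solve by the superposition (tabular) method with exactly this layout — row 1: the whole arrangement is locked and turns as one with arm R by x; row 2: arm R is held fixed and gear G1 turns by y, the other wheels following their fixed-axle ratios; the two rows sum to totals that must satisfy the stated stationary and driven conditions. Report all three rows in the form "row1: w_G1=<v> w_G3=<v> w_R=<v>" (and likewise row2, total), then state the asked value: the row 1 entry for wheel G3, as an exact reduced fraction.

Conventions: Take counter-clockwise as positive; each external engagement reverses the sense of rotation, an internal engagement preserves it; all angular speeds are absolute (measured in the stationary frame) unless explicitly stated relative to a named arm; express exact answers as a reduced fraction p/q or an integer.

row1: w_G1=1 w_G3=1 w_R=1
row2: w_G1=23/5 w_G3=-1 w_R=0
total: w_G1=28/5 w_G3=0 w_R=1
asked value: 1

planetary set (15T centre, 27T on arm, 69T internal) — Willis relation
superposition row 1 [locked train]: every member turns x
row 2: sun turns y, ring = −(15/69)·y, arm 0
boundary: total ω_ring = x − (15/69)·y = 0 and total ω_arm = x = 1  ⇒  y = 23/5, x = 1
row 2 ring = −(15/69)·23/5 = -1
totals (row 1 + row 2): sun 1 + 23/5 = 28/5, ring 1 + (-1) = 0, arm 1 + 0 = 1
asked cell (row1, ring) = 1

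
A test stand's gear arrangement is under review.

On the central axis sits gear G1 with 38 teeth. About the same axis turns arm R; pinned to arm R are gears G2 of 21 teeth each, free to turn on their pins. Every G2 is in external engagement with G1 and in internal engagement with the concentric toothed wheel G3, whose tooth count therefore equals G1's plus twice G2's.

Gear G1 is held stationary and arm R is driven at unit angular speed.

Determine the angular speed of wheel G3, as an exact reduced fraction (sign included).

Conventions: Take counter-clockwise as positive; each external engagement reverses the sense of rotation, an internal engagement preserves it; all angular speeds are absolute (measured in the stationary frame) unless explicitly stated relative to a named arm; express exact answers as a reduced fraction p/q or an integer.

59/40

topology: planetary set — G1 38T / G2 21T / G3 80T, arm = carrier (Willis)
ring teeth: 38 + 2·21 = 80
38(ω_sun−ω_arm) = −80(ω_ring−ω_arm),  ω_sun = 0, ω_arm = 1
ω_ring = 1 − (38/80)(0−1) = 59/40
exact speed ratio = 59/40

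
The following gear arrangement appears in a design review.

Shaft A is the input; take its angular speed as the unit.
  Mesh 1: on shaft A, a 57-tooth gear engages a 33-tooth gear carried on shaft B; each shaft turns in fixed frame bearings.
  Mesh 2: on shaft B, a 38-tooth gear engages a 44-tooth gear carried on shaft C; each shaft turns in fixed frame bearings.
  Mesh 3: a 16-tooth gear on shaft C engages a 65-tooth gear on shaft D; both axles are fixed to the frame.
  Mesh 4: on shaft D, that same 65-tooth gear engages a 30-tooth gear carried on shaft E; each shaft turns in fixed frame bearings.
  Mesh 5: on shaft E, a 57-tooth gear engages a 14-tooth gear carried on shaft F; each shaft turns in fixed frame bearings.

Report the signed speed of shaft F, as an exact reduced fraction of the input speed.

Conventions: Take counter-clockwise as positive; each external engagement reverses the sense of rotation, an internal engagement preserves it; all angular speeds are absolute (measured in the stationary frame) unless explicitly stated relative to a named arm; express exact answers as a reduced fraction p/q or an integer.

5-mesh fixed-axis compound train (all bearings frame-fixed)
mesh 1 [57T→33T]: |ω|/ω_in = 1×57/33 = 19/11, sense flips to −
mesh 2 [38T→44T]: |ω|/ω_in = (19/11)×38/44 = 361/242, sense flips to +
mesh 3 [16T→65T]: |ω|/ω_in = (361/242)×16/65 = 2888/7865, sense flips to −
mesh 4 [65T→30T]: |ω|/ω_in = (2888/7865)×65/30 = 1444/1815, sense flips to +
mesh 5 [57T→14T]: |ω|/ω_in = (1444/1815)×57/14 = 13718/4235, sense flips to −
signed output speed (× input speed) = -13718/4235

-13718/4235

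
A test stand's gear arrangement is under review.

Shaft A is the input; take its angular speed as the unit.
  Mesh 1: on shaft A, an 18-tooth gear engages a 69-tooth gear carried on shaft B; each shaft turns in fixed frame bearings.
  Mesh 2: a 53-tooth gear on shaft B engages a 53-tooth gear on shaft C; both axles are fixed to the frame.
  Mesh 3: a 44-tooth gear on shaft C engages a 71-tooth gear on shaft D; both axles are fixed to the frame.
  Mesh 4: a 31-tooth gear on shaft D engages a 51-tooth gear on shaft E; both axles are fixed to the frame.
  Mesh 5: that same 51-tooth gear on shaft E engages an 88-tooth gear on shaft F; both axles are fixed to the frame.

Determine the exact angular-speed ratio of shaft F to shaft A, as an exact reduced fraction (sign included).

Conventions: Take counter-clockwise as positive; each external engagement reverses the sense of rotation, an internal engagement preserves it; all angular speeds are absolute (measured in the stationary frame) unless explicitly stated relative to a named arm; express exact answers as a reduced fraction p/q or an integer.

class = fixed-axis compound train [5 meshes; 5 ratios multiply, 5 sense flips]
mesh 1 [18T→69T]: running ratio 6/23, sense −
mesh 2 [53T→53T]: running ratio 6/23, sense +
mesh 3 [44T→71T]: running ratio 264/1633, sense −
mesh 4 [31T→51T]: running ratio 2728/27761, sense +
mesh 5 [51T→88T]: running ratio 93/1633, sense −
ω_out/ω_in = -93/1633

-93/1633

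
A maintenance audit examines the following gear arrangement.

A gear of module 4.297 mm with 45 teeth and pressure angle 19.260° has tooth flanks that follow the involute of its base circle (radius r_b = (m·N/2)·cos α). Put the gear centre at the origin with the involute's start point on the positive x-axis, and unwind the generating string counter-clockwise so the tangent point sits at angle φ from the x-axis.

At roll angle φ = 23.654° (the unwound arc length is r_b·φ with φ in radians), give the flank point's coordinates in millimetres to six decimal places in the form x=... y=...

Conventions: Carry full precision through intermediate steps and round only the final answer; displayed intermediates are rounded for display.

x=98.721038 y=2.104451

single-mesh involute tooth geometry (45T wheel at module 4.297)
pitch radius r_p = m·N/2 = 4.297·45/2 = 96.682500
base radius r_b = r_p·cos α = 96.682500·cos 19.260° = 91.271322
roll angle φ = 23.654° = 0.41284018 rad
x = r_b·(cos φ + φ·sin φ) = 98.721038
y = r_b·(sin φ − φ·cos φ) = 2.104451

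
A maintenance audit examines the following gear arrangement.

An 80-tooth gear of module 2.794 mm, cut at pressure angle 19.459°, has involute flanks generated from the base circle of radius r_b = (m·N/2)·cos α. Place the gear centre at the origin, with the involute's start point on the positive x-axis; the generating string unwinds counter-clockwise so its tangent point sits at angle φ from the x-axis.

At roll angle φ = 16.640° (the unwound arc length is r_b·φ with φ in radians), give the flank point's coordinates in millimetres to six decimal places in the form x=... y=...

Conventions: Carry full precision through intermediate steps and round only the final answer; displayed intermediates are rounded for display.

class = single-mesh tooth geometry [base-circle involute, m = 2.794, 80T]
pitch radius r_p = m·N/2 = 2.794·80/2 = 111.760000
base radius r_b = r_p·cos α = 111.760000·cos 19.459° = 105.376282
roll angle φ = 16.640° = 0.29042279 rad
x = r_b·(cos φ + φ·sin φ) = 109.727014
y = r_b·(sin φ − φ·cos φ) = 0.853191

x=109.727014 y=0.853191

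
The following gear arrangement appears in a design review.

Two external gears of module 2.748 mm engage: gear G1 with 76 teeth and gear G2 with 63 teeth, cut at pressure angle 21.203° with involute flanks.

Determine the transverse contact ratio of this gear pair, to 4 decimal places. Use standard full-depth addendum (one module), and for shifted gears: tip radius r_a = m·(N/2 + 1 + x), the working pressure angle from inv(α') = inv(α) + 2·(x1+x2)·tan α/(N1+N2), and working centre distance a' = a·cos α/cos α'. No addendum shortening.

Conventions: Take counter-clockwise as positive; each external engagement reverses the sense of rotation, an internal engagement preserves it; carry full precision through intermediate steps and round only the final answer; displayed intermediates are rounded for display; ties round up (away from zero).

1.7381

recognized (one external pair, fixed centres): single-mesh tooth geometry, m = 2.748, N1 = 76, N2 = 63
base radii: r_b1 = 97.355003, r_b2 = 80.702174
tip radii: r_a1 = 107.172000, r_a2 = 89.310000
no profile shift: α' = α, a' = a
action lengths: √(r_a1²−r_b1²) = 44.808938, √(r_a2²−r_b2²) = 38.254872
base pitch p_b = π·m·cos α = 8.048678
CR = (44.808938 + 38.254872 − 190.986000·sin 21.20300°)/8.048678 = 1.738081
contact ratio ≈ 1.7381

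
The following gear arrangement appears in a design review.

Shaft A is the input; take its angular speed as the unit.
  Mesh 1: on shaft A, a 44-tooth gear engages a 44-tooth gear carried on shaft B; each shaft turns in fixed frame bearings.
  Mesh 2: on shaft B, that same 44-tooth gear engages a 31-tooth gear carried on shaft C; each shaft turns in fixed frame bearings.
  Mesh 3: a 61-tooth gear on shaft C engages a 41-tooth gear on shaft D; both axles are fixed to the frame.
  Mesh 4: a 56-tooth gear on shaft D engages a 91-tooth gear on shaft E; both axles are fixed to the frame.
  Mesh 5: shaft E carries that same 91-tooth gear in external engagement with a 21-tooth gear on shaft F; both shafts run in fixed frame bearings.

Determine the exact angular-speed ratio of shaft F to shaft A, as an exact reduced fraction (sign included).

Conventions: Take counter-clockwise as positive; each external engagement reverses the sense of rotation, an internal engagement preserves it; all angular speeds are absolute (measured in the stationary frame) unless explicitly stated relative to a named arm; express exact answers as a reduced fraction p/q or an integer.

class = fixed-axis compound train [5 meshes; 5 ratios multiply, 5 sense flips]
mesh 1 [44T→44T]: running ratio 1, sense −
mesh 2 [44T→31T]: running ratio 44/31, sense +
mesh 3 [61T→41T]: running ratio 2684/1271, sense −
mesh 4 [56T→91T]: running ratio 21472/16523, sense +
mesh 5 [91T→21T]: running ratio 21472/3813, sense −
ω_out/ω_in = -21472/3813

-21472/3813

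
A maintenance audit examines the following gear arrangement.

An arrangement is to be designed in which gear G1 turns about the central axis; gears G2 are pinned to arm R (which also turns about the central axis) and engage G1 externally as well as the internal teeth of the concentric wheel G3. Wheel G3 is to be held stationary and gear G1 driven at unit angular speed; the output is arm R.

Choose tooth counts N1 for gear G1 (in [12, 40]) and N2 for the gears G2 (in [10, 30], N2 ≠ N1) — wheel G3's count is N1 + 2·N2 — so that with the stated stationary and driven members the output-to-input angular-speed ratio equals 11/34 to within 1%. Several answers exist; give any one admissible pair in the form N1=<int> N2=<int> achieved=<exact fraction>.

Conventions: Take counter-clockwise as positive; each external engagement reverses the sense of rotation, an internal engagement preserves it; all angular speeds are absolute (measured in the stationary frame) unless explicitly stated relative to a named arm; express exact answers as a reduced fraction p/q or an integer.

class = planetary set [ratio 11/34 wanted; Willis about the carrier]
Willis with ω_ring = 0: ω_arm/ω_sun = N1/(N1+N3); set equal to 11/34  ⇒  N3/N1 = 1/(11/34) − 1 = 23/11
N3 = N1 + 2·N2  ⇒  N2/N1 = (N3/N1 − 1)/2 = (23/11 − 1)/2 = 6/11
smallest multiple with N1 ≥ 12 and N2 ≥ 10: k = 2  ⇒  N1 = 2·11 = 22, N2 = 2·6 = 12 (N1 ≤ 40, N2 ≤ 30, N2 ≠ N1 ✓), N3 = 22 + 2·12 = 46
check: N1/(N1+N3) with N1 = 22, N3 = 46 gives 11/34; |achieved − target| = 0 ≤ 11/3400 ✓

N1=22 N2=12 achieved=11/34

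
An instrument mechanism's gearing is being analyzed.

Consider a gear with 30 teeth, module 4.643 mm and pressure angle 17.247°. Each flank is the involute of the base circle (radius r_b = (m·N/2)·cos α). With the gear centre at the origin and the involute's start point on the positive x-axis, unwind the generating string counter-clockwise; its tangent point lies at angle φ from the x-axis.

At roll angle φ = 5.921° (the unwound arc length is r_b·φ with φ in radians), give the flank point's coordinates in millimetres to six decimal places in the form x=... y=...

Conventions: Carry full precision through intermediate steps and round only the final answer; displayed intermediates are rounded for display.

x=66.867658 y=0.024442

class = single-mesh tooth geometry [base-circle involute, m = 4.643, 30T]
pitch radius r_p = m·N/2 = 4.643·30/2 = 69.645000
base radius r_b = r_p·cos α = 69.645000·cos 17.247° = 66.513445
roll angle φ = 5.921° = 0.10334095 rad
x = r_b·(cos φ + φ·sin φ) = 66.867658
y = r_b·(sin φ − φ·cos φ) = 0.024442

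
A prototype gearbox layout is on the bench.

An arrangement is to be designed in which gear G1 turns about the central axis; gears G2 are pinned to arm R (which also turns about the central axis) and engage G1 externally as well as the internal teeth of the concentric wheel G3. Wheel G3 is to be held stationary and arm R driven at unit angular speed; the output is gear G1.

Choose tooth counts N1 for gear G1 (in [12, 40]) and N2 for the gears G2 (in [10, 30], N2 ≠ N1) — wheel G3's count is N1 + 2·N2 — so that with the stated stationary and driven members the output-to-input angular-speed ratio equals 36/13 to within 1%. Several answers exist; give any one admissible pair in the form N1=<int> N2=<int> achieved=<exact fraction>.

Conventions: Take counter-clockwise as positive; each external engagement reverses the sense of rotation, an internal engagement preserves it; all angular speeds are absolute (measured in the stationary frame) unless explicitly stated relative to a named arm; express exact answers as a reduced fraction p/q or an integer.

N1=26 N2=10 achieved=36/13

topology: planetary set — design target 36/13, arm = carrier (Willis)
Willis with ω_ring = 0: ω_sun/ω_arm = (N1+N3)/N1; set equal to 36/13  ⇒  N3/N1 = 36/13 − 1 = 23/13
N3 = N1 + 2·N2  ⇒  N2/N1 = (N3/N1 − 1)/2 = (23/13 − 1)/2 = 5/13
smallest multiple with N1 ≥ 12 and N2 ≥ 10: k = 2  ⇒  N1 = 2·13 = 26, N2 = 2·5 = 10 (N1 ≤ 40, N2 ≤ 30, N2 ≠ N1 ✓), N3 = 26 + 2·10 = 46
check: (N1+N3)/N1 with N1 = 26, N3 = 46 gives 36/13; |achieved − target| = 0 ≤ 9/325 ✓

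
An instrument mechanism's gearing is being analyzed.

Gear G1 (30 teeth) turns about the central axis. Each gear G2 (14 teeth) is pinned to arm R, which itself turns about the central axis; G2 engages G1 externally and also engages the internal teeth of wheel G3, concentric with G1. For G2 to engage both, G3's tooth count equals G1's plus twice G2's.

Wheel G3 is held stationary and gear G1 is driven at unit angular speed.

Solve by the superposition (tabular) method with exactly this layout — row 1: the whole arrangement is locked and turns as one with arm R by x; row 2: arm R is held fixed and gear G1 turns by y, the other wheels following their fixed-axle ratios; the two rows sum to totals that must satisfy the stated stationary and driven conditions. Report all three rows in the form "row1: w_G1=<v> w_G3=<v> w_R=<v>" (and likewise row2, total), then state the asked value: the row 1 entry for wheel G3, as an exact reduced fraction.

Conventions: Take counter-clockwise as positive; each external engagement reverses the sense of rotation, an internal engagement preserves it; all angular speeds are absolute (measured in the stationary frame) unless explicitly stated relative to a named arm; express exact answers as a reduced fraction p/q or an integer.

planetary set (30T centre, 14T on arm, 58T internal) — Willis relation
superposition row 1 [locked train]: every member turns x
row 2: sun turns y, ring = −(30/58)·y, arm 0
boundary: total ω_ring = x − (30/58)·y = 0 and total ω_sun = x + y = 1  ⇒  y = 29/44, x = 15/44
row 2 ring = −(30/58)·29/44 = -15/44
totals (row 1 + row 2): sun 15/44 + 29/44 = 1, ring 15/44 + (-15/44) = 0, arm 15/44 + 0 = 15/44
asked cell (row1, ring) = 15/44

row1: w_G1=15/44 w_G3=15/44 w_R=15/44
row2: w_G1=29/44 w_G3=-15/44 w_R=0
total: w_G1=1 w_G3=0 w_R=15/44
asked value: 15/44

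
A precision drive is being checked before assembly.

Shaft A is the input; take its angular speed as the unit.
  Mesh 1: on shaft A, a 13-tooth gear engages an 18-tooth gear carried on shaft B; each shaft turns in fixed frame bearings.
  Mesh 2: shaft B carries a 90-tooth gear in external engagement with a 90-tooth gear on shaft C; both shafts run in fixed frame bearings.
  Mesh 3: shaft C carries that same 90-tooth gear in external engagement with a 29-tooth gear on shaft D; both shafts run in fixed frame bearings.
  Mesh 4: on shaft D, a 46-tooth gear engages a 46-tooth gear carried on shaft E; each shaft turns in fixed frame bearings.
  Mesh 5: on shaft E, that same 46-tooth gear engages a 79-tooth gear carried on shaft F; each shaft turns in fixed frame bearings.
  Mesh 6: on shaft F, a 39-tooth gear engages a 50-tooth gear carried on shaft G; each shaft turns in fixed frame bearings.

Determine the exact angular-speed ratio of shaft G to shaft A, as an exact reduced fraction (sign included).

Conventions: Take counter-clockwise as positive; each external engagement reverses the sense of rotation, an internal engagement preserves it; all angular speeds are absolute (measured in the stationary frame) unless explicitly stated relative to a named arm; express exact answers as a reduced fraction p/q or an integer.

11661/11455

class = fixed-axis compound train [6 meshes; 6 ratios multiply, 6 sense flips]
mesh 1 [13T→18T]: running ratio 13/18, sense −
mesh 2 [90T→90T]: running ratio 13/18, sense +
mesh 3 [90T→29T]: running ratio 65/29, sense −
mesh 4 [46T→46T]: running ratio 65/29, sense +
mesh 5 [46T→79T]: running ratio 2990/2291, sense −
mesh 6 [39T→50T]: running ratio 11661/11455, sense +
ω_out/ω_in = 11661/11455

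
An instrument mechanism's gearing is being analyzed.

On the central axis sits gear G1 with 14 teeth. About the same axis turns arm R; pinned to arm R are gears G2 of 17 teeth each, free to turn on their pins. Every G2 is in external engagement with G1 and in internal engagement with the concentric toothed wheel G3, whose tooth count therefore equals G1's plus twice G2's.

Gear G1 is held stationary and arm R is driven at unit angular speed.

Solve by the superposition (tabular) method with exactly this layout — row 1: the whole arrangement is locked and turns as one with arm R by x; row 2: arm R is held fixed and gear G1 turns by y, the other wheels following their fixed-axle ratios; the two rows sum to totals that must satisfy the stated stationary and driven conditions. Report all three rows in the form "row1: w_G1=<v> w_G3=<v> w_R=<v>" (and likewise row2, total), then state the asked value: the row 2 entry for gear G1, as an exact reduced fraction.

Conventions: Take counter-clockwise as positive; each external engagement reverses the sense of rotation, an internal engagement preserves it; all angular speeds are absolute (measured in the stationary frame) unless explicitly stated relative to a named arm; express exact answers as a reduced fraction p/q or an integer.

row1: w_G1=1 w_G3=1 w_R=1
row2: w_G1=-1 w_G3=7/24 w_R=0
total: w_G1=0 w_G3=31/24 w_R=1
asked value: -1

class = planetary set [G3 = 14+2·17 = 48; Willis about the carrier]
superposition row 1 [locked train]: every member turns x
superposition row 2 [arm held]: sun y, ring −(14/48)·y, arm 0
boundary: total ω_sun = x + y = 0 and total ω_arm = x = 1  ⇒  y = -1, x = 1
row 2 ring = −(14/48)·(-1) = 7/24
totals (row 1 + row 2): sun 1 + (-1) = 0, ring 1 + 7/24 = 31/24, arm 1 + 0 = 1
asked cell (row2, sun) = -1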